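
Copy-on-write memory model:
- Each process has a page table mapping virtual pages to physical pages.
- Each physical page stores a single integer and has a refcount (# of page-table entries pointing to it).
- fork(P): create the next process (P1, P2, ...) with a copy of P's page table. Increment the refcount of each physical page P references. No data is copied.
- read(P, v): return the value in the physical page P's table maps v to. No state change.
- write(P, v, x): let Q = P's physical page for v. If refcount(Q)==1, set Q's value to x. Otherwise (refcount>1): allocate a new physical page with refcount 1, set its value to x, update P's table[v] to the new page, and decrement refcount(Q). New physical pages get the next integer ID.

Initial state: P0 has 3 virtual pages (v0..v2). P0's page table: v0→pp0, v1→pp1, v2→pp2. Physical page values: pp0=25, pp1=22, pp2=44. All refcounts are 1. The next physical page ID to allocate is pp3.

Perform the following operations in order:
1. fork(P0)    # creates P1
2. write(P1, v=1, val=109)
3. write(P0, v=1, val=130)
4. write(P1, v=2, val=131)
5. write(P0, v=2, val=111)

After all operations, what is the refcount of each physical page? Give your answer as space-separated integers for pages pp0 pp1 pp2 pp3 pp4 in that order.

Op 1: fork(P0) -> P1. 3 ppages; refcounts: pp0:2 pp1:2 pp2:2
Op 2: write(P1, v1, 109). refcount(pp1)=2>1 -> COPY to pp3. 4 ppages; refcounts: pp0:2 pp1:1 pp2:2 pp3:1
Op 3: write(P0, v1, 130). refcount(pp1)=1 -> write in place. 4 ppages; refcounts: pp0:2 pp1:1 pp2:2 pp3:1
Op 4: write(P1, v2, 131). refcount(pp2)=2>1 -> COPY to pp4. 5 ppages; refcounts: pp0:2 pp1:1 pp2:1 pp3:1 pp4:1
Op 5: write(P0, v2, 111). refcount(pp2)=1 -> write in place. 5 ppages; refcounts: pp0:2 pp1:1 pp2:1 pp3:1 pp4:1

Answer: 2 1 1 1 1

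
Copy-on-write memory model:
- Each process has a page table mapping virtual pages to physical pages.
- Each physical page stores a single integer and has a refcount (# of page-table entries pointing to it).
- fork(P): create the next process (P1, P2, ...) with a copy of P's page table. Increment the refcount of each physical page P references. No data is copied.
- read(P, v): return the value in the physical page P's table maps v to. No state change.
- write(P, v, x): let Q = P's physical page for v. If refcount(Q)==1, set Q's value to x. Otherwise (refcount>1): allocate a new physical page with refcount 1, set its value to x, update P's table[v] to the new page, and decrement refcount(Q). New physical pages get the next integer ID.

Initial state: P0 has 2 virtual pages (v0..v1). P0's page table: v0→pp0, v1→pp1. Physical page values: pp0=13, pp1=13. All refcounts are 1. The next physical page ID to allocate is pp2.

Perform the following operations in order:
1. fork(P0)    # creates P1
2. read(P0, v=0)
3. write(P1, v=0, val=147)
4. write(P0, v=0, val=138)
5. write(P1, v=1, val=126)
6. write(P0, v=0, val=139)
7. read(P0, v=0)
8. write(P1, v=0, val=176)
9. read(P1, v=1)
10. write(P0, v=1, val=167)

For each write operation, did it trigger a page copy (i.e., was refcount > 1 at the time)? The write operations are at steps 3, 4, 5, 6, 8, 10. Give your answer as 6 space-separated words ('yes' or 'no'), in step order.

Op 1: fork(P0) -> P1. 2 ppages; refcounts: pp0:2 pp1:2
Op 2: read(P0, v0) -> 13. No state change.
Op 3: write(P1, v0, 147). refcount(pp0)=2>1 -> COPY to pp2. 3 ppages; refcounts: pp0:1 pp1:2 pp2:1
Op 4: write(P0, v0, 138). refcount(pp0)=1 -> write in place. 3 ppages; refcounts: pp0:1 pp1:2 pp2:1
Op 5: write(P1, v1, 126). refcount(pp1)=2>1 -> COPY to pp3. 4 ppages; refcounts: pp0:1 pp1:1 pp2:1 pp3:1
Op 6: write(P0, v0, 139). refcount(pp0)=1 -> write in place. 4 ppages; refcounts: pp0:1 pp1:1 pp2:1 pp3:1
Op 7: read(P0, v0) -> 139. No state change.
Op 8: write(P1, v0, 176). refcount(pp2)=1 -> write in place. 4 ppages; refcounts: pp0:1 pp1:1 pp2:1 pp3:1
Op 9: read(P1, v1) -> 126. No state change.
Op 10: write(P0, v1, 167). refcount(pp1)=1 -> write in place. 4 ppages; refcounts: pp0:1 pp1:1 pp2:1 pp3:1

yes no yes no no no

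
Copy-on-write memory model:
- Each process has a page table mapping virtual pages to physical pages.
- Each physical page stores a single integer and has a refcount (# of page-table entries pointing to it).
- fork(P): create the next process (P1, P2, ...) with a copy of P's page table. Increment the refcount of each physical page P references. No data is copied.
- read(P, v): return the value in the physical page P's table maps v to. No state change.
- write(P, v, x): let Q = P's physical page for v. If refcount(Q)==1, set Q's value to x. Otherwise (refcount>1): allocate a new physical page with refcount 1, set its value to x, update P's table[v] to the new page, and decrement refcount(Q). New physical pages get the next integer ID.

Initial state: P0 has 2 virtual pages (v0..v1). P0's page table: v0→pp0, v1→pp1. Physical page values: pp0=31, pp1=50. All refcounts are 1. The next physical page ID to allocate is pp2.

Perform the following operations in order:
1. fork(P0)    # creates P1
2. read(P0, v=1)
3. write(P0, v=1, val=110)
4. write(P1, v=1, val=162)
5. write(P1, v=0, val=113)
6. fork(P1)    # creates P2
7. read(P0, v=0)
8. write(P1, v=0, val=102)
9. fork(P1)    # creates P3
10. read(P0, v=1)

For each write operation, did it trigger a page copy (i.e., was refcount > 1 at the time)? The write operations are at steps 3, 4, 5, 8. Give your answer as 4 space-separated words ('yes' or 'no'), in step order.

Op 1: fork(P0) -> P1. 2 ppages; refcounts: pp0:2 pp1:2
Op 2: read(P0, v1) -> 50. No state change.
Op 3: write(P0, v1, 110). refcount(pp1)=2>1 -> COPY to pp2. 3 ppages; refcounts: pp0:2 pp1:1 pp2:1
Op 4: write(P1, v1, 162). refcount(pp1)=1 -> write in place. 3 ppages; refcounts: pp0:2 pp1:1 pp2:1
Op 5: write(P1, v0, 113). refcount(pp0)=2>1 -> COPY to pp3. 4 ppages; refcounts: pp0:1 pp1:1 pp2:1 pp3:1
Op 6: fork(P1) -> P2. 4 ppages; refcounts: pp0:1 pp1:2 pp2:1 pp3:2
Op 7: read(P0, v0) -> 31. No state change.
Op 8: write(P1, v0, 102). refcount(pp3)=2>1 -> COPY to pp4. 5 ppages; refcounts: pp0:1 pp1:2 pp2:1 pp3:1 pp4:1
Op 9: fork(P1) -> P3. 5 ppages; refcounts: pp0:1 pp1:3 pp2:1 pp3:1 pp4:2
Op 10: read(P0, v1) -> 110. No state change.

yes no yes yes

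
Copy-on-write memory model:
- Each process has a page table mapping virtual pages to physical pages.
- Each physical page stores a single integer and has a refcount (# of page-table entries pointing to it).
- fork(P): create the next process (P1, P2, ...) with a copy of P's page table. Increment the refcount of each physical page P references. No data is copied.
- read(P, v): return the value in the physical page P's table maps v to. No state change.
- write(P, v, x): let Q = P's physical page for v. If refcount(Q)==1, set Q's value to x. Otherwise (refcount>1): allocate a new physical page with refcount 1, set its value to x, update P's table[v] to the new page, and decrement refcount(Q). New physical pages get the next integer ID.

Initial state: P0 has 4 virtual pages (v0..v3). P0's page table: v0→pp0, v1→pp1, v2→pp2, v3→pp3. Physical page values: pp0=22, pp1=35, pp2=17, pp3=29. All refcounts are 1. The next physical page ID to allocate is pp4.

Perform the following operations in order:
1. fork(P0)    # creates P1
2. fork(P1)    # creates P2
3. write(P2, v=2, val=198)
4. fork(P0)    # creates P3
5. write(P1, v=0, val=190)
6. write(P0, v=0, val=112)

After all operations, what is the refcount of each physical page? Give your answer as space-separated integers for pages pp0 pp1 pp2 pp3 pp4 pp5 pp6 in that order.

Op 1: fork(P0) -> P1. 4 ppages; refcounts: pp0:2 pp1:2 pp2:2 pp3:2
Op 2: fork(P1) -> P2. 4 ppages; refcounts: pp0:3 pp1:3 pp2:3 pp3:3
Op 3: write(P2, v2, 198). refcount(pp2)=3>1 -> COPY to pp4. 5 ppages; refcounts: pp0:3 pp1:3 pp2:2 pp3:3 pp4:1
Op 4: fork(P0) -> P3. 5 ppages; refcounts: pp0:4 pp1:4 pp2:3 pp3:4 pp4:1
Op 5: write(P1, v0, 190). refcount(pp0)=4>1 -> COPY to pp5. 6 ppages; refcounts: pp0:3 pp1:4 pp2:3 pp3:4 pp4:1 pp5:1
Op 6: write(P0, v0, 112). refcount(pp0)=3>1 -> COPY to pp6. 7 ppages; refcounts: pp0:2 pp1:4 pp2:3 pp3:4 pp4:1 pp5:1 pp6:1

Answer: 2 4 3 4 1 1 1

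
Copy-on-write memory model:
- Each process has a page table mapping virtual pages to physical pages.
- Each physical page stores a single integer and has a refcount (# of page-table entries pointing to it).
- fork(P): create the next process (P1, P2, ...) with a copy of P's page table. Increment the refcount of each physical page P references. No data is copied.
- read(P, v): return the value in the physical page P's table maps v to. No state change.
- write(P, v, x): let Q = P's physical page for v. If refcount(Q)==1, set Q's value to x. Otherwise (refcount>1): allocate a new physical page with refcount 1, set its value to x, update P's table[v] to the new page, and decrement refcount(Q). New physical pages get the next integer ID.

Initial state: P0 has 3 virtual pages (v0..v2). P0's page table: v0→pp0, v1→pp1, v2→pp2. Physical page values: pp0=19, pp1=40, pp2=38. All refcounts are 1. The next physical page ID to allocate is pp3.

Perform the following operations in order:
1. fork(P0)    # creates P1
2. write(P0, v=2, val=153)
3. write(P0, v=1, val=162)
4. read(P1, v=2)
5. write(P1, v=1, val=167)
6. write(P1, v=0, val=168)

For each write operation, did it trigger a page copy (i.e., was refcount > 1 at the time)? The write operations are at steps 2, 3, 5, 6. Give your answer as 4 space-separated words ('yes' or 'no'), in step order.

Op 1: fork(P0) -> P1. 3 ppages; refcounts: pp0:2 pp1:2 pp2:2
Op 2: write(P0, v2, 153). refcount(pp2)=2>1 -> COPY to pp3. 4 ppages; refcounts: pp0:2 pp1:2 pp2:1 pp3:1
Op 3: write(P0, v1, 162). refcount(pp1)=2>1 -> COPY to pp4. 5 ppages; refcounts: pp0:2 pp1:1 pp2:1 pp3:1 pp4:1
Op 4: read(P1, v2) -> 38. No state change.
Op 5: write(P1, v1, 167). refcount(pp1)=1 -> write in place. 5 ppages; refcounts: pp0:2 pp1:1 pp2:1 pp3:1 pp4:1
Op 6: write(P1, v0, 168). refcount(pp0)=2>1 -> COPY to pp5. 6 ppages; refcounts: pp0:1 pp1:1 pp2:1 pp3:1 pp4:1 pp5:1

yes yes no yes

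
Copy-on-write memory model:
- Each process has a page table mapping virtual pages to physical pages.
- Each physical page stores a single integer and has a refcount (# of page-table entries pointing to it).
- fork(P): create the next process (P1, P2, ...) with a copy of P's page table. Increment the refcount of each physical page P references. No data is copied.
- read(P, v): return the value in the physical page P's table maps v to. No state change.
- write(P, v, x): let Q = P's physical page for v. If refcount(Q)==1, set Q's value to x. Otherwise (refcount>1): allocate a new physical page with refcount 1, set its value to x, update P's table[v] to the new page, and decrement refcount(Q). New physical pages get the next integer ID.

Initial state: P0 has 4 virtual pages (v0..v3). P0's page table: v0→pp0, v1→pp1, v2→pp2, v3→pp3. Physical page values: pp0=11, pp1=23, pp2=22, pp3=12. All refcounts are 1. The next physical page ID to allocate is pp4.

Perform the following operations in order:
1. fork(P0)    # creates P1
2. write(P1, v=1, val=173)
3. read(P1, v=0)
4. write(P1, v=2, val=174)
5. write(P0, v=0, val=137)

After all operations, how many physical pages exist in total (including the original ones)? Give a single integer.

Op 1: fork(P0) -> P1. 4 ppages; refcounts: pp0:2 pp1:2 pp2:2 pp3:2
Op 2: write(P1, v1, 173). refcount(pp1)=2>1 -> COPY to pp4. 5 ppages; refcounts: pp0:2 pp1:1 pp2:2 pp3:2 pp4:1
Op 3: read(P1, v0) -> 11. No state change.
Op 4: write(P1, v2, 174). refcount(pp2)=2>1 -> COPY to pp5. 6 ppages; refcounts: pp0:2 pp1:1 pp2:1 pp3:2 pp4:1 pp5:1
Op 5: write(P0, v0, 137). refcount(pp0)=2>1 -> COPY to pp6. 7 ppages; refcounts: pp0:1 pp1:1 pp2:1 pp3:2 pp4:1 pp5:1 pp6:1

Answer: 7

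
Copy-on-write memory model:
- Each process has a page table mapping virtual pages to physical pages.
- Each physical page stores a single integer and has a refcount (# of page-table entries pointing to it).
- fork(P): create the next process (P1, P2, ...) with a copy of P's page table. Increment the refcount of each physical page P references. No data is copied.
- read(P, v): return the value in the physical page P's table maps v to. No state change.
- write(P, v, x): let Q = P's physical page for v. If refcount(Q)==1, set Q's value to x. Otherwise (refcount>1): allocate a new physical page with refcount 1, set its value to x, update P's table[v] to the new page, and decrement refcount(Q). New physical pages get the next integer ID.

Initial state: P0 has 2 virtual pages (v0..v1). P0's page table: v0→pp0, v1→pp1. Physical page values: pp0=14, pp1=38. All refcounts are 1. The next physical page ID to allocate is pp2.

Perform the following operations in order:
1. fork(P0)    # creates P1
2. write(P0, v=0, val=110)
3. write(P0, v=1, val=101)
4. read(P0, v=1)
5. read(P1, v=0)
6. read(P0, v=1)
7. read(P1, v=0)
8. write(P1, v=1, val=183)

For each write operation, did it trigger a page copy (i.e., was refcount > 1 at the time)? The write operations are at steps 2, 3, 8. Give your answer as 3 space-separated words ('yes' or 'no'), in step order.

Op 1: fork(P0) -> P1. 2 ppages; refcounts: pp0:2 pp1:2
Op 2: write(P0, v0, 110). refcount(pp0)=2>1 -> COPY to pp2. 3 ppages; refcounts: pp0:1 pp1:2 pp2:1
Op 3: write(P0, v1, 101). refcount(pp1)=2>1 -> COPY to pp3. 4 ppages; refcounts: pp0:1 pp1:1 pp2:1 pp3:1
Op 4: read(P0, v1) -> 101. No state change.
Op 5: read(P1, v0) -> 14. No state change.
Op 6: read(P0, v1) -> 101. No state change.
Op 7: read(P1, v0) -> 14. No state change.
Op 8: write(P1, v1, 183). refcount(pp1)=1 -> write in place. 4 ppages; refcounts: pp0:1 pp1:1 pp2:1 pp3:1

yes yes no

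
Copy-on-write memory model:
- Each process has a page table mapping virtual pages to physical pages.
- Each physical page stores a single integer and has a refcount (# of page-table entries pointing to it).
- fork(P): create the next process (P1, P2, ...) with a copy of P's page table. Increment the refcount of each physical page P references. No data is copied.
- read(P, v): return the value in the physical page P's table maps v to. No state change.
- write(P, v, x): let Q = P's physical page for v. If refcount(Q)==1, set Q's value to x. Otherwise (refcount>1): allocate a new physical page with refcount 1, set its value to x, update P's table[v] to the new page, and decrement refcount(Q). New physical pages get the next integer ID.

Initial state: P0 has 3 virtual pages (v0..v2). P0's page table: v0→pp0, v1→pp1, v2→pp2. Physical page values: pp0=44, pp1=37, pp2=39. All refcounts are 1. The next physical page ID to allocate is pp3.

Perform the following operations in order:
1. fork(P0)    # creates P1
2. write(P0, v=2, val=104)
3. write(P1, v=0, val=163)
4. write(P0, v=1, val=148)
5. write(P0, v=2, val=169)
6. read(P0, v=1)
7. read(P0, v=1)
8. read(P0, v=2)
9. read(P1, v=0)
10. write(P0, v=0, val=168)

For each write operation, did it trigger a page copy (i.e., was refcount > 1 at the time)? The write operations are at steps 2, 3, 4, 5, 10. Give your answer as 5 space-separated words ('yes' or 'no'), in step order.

Op 1: fork(P0) -> P1. 3 ppages; refcounts: pp0:2 pp1:2 pp2:2
Op 2: write(P0, v2, 104). refcount(pp2)=2>1 -> COPY to pp3. 4 ppages; refcounts: pp0:2 pp1:2 pp2:1 pp3:1
Op 3: write(P1, v0, 163). refcount(pp0)=2>1 -> COPY to pp4. 5 ppages; refcounts: pp0:1 pp1:2 pp2:1 pp3:1 pp4:1
Op 4: write(P0, v1, 148). refcount(pp1)=2>1 -> COPY to pp5. 6 ppages; refcounts: pp0:1 pp1:1 pp2:1 pp3:1 pp4:1 pp5:1
Op 5: write(P0, v2, 169). refcount(pp3)=1 -> write in place. 6 ppages; refcounts: pp0:1 pp1:1 pp2:1 pp3:1 pp4:1 pp5:1
Op 6: read(P0, v1) -> 148. No state change.
Op 7: read(P0, v1) -> 148. No state change.
Op 8: read(P0, v2) -> 169. No state change.
Op 9: read(P1, v0) -> 163. No state change.
Op 10: write(P0, v0, 168). refcount(pp0)=1 -> write in place. 6 ppages; refcounts: pp0:1 pp1:1 pp2:1 pp3:1 pp4:1 pp5:1

yes yes yes no no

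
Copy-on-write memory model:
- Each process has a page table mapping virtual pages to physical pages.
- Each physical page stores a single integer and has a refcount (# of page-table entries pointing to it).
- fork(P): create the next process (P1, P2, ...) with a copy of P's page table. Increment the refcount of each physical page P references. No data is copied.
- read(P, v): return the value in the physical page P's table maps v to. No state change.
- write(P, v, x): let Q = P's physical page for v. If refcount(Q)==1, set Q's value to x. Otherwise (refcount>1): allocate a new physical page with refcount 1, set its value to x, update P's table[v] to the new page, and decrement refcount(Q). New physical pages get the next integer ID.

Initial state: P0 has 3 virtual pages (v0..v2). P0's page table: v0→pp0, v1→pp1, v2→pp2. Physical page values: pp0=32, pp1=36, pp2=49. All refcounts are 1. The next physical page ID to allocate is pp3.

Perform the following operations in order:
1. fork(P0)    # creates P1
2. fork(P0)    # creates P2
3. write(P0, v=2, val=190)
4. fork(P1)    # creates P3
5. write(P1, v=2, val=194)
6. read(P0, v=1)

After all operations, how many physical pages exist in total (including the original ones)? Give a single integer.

Answer: 5

Derivation:
Op 1: fork(P0) -> P1. 3 ppages; refcounts: pp0:2 pp1:2 pp2:2
Op 2: fork(P0) -> P2. 3 ppages; refcounts: pp0:3 pp1:3 pp2:3
Op 3: write(P0, v2, 190). refcount(pp2)=3>1 -> COPY to pp3. 4 ppages; refcounts: pp0:3 pp1:3 pp2:2 pp3:1
Op 4: fork(P1) -> P3. 4 ppages; refcounts: pp0:4 pp1:4 pp2:3 pp3:1
Op 5: write(P1, v2, 194). refcount(pp2)=3>1 -> COPY to pp4. 5 ppages; refcounts: pp0:4 pp1:4 pp2:2 pp3:1 pp4:1
Op 6: read(P0, v1) -> 36. No state change.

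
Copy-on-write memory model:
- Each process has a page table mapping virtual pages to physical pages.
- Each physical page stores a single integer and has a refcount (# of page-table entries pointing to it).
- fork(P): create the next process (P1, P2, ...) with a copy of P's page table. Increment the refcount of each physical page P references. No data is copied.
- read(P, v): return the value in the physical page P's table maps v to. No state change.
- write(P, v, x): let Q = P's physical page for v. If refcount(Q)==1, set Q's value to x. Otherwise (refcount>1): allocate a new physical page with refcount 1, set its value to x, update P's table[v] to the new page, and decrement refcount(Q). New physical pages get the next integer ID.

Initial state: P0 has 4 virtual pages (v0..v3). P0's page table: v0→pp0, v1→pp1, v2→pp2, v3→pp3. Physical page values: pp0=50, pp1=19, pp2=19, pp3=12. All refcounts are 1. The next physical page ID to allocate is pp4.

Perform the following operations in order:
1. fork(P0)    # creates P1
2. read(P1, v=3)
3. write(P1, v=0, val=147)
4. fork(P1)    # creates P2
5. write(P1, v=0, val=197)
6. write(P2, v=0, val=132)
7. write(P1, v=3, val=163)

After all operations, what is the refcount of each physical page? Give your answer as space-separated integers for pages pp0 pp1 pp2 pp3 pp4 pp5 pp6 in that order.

Op 1: fork(P0) -> P1. 4 ppages; refcounts: pp0:2 pp1:2 pp2:2 pp3:2
Op 2: read(P1, v3) -> 12. No state change.
Op 3: write(P1, v0, 147). refcount(pp0)=2>1 -> COPY to pp4. 5 ppages; refcounts: pp0:1 pp1:2 pp2:2 pp3:2 pp4:1
Op 4: fork(P1) -> P2. 5 ppages; refcounts: pp0:1 pp1:3 pp2:3 pp3:3 pp4:2
Op 5: write(P1, v0, 197). refcount(pp4)=2>1 -> COPY to pp5. 6 ppages; refcounts: pp0:1 pp1:3 pp2:3 pp3:3 pp4:1 pp5:1
Op 6: write(P2, v0, 132). refcount(pp4)=1 -> write in place. 6 ppages; refcounts: pp0:1 pp1:3 pp2:3 pp3:3 pp4:1 pp5:1
Op 7: write(P1, v3, 163). refcount(pp3)=3>1 -> COPY to pp6. 7 ppages; refcounts: pp0:1 pp1:3 pp2:3 pp3:2 pp4:1 pp5:1 pp6:1

Answer: 1 3 3 2 1 1 1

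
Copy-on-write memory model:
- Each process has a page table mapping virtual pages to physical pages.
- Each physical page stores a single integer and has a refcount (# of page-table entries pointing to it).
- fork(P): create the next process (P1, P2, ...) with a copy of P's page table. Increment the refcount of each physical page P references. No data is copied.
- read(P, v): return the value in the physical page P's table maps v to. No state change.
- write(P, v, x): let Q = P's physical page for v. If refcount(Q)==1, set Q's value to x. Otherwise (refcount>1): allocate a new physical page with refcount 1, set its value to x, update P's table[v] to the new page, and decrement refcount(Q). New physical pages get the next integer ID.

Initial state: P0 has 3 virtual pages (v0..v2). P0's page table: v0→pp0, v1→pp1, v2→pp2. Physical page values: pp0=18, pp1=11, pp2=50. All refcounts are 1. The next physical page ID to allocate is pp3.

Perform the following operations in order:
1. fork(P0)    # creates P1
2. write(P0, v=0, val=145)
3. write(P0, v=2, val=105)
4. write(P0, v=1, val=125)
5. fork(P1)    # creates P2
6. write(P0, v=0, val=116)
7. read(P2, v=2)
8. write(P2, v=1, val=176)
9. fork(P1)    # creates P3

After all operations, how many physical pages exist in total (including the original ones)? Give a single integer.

Op 1: fork(P0) -> P1. 3 ppages; refcounts: pp0:2 pp1:2 pp2:2
Op 2: write(P0, v0, 145). refcount(pp0)=2>1 -> COPY to pp3. 4 ppages; refcounts: pp0:1 pp1:2 pp2:2 pp3:1
Op 3: write(P0, v2, 105). refcount(pp2)=2>1 -> COPY to pp4. 5 ppages; refcounts: pp0:1 pp1:2 pp2:1 pp3:1 pp4:1
Op 4: write(P0, v1, 125). refcount(pp1)=2>1 -> COPY to pp5. 6 ppages; refcounts: pp0:1 pp1:1 pp2:1 pp3:1 pp4:1 pp5:1
Op 5: fork(P1) -> P2. 6 ppages; refcounts: pp0:2 pp1:2 pp2:2 pp3:1 pp4:1 pp5:1
Op 6: write(P0, v0, 116). refcount(pp3)=1 -> write in place. 6 ppages; refcounts: pp0:2 pp1:2 pp2:2 pp3:1 pp4:1 pp5:1
Op 7: read(P2, v2) -> 50. No state change.
Op 8: write(P2, v1, 176). refcount(pp1)=2>1 -> COPY to pp6. 7 ppages; refcounts: pp0:2 pp1:1 pp2:2 pp3:1 pp4:1 pp5:1 pp6:1
Op 9: fork(P1) -> P3. 7 ppages; refcounts: pp0:3 pp1:2 pp2:3 pp3:1 pp4:1 pp5:1 pp6:1

Answer: 7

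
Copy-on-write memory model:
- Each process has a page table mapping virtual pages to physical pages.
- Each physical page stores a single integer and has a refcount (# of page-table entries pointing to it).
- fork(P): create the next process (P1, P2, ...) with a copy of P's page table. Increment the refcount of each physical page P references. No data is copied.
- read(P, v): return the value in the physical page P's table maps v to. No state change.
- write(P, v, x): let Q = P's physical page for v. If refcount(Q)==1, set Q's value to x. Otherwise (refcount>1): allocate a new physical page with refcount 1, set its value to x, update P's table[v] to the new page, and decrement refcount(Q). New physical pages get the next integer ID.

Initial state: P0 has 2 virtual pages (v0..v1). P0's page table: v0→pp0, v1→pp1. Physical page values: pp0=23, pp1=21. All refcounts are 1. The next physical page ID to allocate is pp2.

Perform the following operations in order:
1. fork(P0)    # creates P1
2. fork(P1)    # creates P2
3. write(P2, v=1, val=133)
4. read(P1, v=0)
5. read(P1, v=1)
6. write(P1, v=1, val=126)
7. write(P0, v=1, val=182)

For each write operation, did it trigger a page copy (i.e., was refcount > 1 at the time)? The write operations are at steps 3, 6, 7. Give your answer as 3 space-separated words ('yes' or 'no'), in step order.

Op 1: fork(P0) -> P1. 2 ppages; refcounts: pp0:2 pp1:2
Op 2: fork(P1) -> P2. 2 ppages; refcounts: pp0:3 pp1:3
Op 3: write(P2, v1, 133). refcount(pp1)=3>1 -> COPY to pp2. 3 ppages; refcounts: pp0:3 pp1:2 pp2:1
Op 4: read(P1, v0) -> 23. No state change.
Op 5: read(P1, v1) -> 21. No state change.
Op 6: write(P1, v1, 126). refcount(pp1)=2>1 -> COPY to pp3. 4 ppages; refcounts: pp0:3 pp1:1 pp2:1 pp3:1
Op 7: write(P0, v1, 182). refcount(pp1)=1 -> write in place. 4 ppages; refcounts: pp0:3 pp1:1 pp2:1 pp3:1

yes yes no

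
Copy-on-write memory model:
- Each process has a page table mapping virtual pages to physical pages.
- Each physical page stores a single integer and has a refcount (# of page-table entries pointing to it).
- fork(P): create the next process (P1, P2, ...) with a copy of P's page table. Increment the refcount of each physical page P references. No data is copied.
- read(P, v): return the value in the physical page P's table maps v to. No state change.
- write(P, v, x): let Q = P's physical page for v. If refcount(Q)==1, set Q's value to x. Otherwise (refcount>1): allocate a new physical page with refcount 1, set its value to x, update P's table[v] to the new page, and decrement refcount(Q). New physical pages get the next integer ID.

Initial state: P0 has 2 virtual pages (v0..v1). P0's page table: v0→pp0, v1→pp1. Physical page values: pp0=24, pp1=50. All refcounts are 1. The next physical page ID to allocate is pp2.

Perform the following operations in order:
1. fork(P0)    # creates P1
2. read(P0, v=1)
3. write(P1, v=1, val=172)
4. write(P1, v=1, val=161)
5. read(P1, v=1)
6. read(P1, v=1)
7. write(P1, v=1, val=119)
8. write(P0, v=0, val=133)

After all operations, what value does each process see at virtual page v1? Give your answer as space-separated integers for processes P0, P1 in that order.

Answer: 50 119

Derivation:
Op 1: fork(P0) -> P1. 2 ppages; refcounts: pp0:2 pp1:2
Op 2: read(P0, v1) -> 50. No state change.
Op 3: write(P1, v1, 172). refcount(pp1)=2>1 -> COPY to pp2. 3 ppages; refcounts: pp0:2 pp1:1 pp2:1
Op 4: write(P1, v1, 161). refcount(pp2)=1 -> write in place. 3 ppages; refcounts: pp0:2 pp1:1 pp2:1
Op 5: read(P1, v1) -> 161. No state change.
Op 6: read(P1, v1) -> 161. No state change.
Op 7: write(P1, v1, 119). refcount(pp2)=1 -> write in place. 3 ppages; refcounts: pp0:2 pp1:1 pp2:1
Op 8: write(P0, v0, 133). refcount(pp0)=2>1 -> COPY to pp3. 4 ppages; refcounts: pp0:1 pp1:1 pp2:1 pp3:1
P0: v1 -> pp1 = 50
P1: v1 -> pp2 = 119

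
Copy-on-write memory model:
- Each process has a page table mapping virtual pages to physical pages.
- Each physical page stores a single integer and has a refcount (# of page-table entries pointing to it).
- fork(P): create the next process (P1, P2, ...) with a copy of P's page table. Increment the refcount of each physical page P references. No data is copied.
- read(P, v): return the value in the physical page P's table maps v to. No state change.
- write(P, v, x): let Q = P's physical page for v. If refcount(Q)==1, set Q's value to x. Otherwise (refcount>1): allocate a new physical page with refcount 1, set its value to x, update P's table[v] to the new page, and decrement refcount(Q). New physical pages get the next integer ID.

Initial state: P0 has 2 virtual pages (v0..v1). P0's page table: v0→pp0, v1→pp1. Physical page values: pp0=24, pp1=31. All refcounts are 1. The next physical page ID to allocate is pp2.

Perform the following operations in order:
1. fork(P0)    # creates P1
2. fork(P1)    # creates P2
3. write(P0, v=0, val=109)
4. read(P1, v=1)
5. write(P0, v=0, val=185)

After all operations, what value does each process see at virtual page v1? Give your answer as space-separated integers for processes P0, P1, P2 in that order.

Answer: 31 31 31

Derivation:
Op 1: fork(P0) -> P1. 2 ppages; refcounts: pp0:2 pp1:2
Op 2: fork(P1) -> P2. 2 ppages; refcounts: pp0:3 pp1:3
Op 3: write(P0, v0, 109). refcount(pp0)=3>1 -> COPY to pp2. 3 ppages; refcounts: pp0:2 pp1:3 pp2:1
Op 4: read(P1, v1) -> 31. No state change.
Op 5: write(P0, v0, 185). refcount(pp2)=1 -> write in place. 3 ppages; refcounts: pp0:2 pp1:3 pp2:1
P0: v1 -> pp1 = 31
P1: v1 -> pp1 = 31
P2: v1 -> pp1 = 31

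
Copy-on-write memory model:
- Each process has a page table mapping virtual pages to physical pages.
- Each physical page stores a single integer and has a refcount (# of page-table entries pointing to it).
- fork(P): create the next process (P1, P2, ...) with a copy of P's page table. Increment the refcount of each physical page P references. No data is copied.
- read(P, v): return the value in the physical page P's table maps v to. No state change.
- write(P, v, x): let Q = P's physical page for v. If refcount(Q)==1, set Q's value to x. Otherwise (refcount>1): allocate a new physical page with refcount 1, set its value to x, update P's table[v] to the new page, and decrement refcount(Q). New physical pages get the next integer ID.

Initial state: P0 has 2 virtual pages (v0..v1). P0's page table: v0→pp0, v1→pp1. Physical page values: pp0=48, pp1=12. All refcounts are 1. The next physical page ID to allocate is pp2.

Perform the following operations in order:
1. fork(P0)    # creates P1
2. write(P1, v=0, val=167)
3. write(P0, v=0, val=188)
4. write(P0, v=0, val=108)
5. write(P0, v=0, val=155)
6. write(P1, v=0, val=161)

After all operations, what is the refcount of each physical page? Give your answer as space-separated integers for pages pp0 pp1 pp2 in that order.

Answer: 1 2 1

Derivation:
Op 1: fork(P0) -> P1. 2 ppages; refcounts: pp0:2 pp1:2
Op 2: write(P1, v0, 167). refcount(pp0)=2>1 -> COPY to pp2. 3 ppages; refcounts: pp0:1 pp1:2 pp2:1
Op 3: write(P0, v0, 188). refcount(pp0)=1 -> write in place. 3 ppages; refcounts: pp0:1 pp1:2 pp2:1
Op 4: write(P0, v0, 108). refcount(pp0)=1 -> write in place. 3 ppages; refcounts: pp0:1 pp1:2 pp2:1
Op 5: write(P0, v0, 155). refcount(pp0)=1 -> write in place. 3 ppages; refcounts: pp0:1 pp1:2 pp2:1
Op 6: write(P1, v0, 161). refcount(pp2)=1 -> write in place. 3 ppages; refcounts: pp0:1 pp1:2 pp2:1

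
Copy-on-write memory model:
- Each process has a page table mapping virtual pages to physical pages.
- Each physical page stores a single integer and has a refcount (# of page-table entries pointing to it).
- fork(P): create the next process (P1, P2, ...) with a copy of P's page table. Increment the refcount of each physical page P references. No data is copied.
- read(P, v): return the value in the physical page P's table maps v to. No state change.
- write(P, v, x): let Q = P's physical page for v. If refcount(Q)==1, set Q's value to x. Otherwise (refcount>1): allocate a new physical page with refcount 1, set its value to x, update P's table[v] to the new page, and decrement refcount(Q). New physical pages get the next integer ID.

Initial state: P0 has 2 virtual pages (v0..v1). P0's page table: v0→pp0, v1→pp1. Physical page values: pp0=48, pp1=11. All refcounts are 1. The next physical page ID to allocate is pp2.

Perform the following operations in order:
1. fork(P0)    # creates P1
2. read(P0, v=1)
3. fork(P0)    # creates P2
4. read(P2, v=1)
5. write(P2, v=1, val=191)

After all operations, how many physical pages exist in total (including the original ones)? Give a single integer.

Op 1: fork(P0) -> P1. 2 ppages; refcounts: pp0:2 pp1:2
Op 2: read(P0, v1) -> 11. No state change.
Op 3: fork(P0) -> P2. 2 ppages; refcounts: pp0:3 pp1:3
Op 4: read(P2, v1) -> 11. No state change.
Op 5: write(P2, v1, 191). refcount(pp1)=3>1 -> COPY to pp2. 3 ppages; refcounts: pp0:3 pp1:2 pp2:1

Answer: 3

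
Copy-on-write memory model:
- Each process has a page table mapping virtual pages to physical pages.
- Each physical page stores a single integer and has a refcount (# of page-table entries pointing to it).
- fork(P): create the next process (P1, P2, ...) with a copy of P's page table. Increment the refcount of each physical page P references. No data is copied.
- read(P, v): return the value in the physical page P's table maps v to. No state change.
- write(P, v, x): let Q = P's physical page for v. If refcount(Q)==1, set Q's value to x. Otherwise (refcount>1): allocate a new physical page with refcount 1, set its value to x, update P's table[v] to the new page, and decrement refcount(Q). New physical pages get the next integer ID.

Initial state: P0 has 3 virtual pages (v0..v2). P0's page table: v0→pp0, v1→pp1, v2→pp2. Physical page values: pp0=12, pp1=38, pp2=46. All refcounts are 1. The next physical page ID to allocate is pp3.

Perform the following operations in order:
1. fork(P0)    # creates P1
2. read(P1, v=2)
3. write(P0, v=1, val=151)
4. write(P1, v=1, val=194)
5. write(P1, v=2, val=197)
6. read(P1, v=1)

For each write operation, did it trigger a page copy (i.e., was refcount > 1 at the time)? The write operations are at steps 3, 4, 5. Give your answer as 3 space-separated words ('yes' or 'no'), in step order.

Op 1: fork(P0) -> P1. 3 ppages; refcounts: pp0:2 pp1:2 pp2:2
Op 2: read(P1, v2) -> 46. No state change.
Op 3: write(P0, v1, 151). refcount(pp1)=2>1 -> COPY to pp3. 4 ppages; refcounts: pp0:2 pp1:1 pp2:2 pp3:1
Op 4: write(P1, v1, 194). refcount(pp1)=1 -> write in place. 4 ppages; refcounts: pp0:2 pp1:1 pp2:2 pp3:1
Op 5: write(P1, v2, 197). refcount(pp2)=2>1 -> COPY to pp4. 5 ppages; refcounts: pp0:2 pp1:1 pp2:1 pp3:1 pp4:1
Op 6: read(P1, v1) -> 194. No state change.

yes no yes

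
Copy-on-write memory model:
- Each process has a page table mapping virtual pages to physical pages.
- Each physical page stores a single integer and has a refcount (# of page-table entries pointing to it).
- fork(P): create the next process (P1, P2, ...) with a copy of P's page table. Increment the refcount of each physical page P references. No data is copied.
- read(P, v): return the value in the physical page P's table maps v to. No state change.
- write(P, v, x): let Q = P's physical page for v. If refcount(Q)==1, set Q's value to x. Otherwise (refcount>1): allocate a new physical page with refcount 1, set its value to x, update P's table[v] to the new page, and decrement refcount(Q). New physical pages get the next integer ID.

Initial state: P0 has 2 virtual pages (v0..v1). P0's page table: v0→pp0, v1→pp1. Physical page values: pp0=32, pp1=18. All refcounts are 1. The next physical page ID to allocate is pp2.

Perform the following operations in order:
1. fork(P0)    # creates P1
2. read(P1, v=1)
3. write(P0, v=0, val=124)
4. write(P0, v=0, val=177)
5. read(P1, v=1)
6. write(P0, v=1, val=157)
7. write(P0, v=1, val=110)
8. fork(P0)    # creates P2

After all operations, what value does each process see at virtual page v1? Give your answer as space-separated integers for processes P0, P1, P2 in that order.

Answer: 110 18 110

Derivation:
Op 1: fork(P0) -> P1. 2 ppages; refcounts: pp0:2 pp1:2
Op 2: read(P1, v1) -> 18. No state change.
Op 3: write(P0, v0, 124). refcount(pp0)=2>1 -> COPY to pp2. 3 ppages; refcounts: pp0:1 pp1:2 pp2:1
Op 4: write(P0, v0, 177). refcount(pp2)=1 -> write in place. 3 ppages; refcounts: pp0:1 pp1:2 pp2:1
Op 5: read(P1, v1) -> 18. No state change.
Op 6: write(P0, v1, 157). refcount(pp1)=2>1 -> COPY to pp3. 4 ppages; refcounts: pp0:1 pp1:1 pp2:1 pp3:1
Op 7: write(P0, v1, 110). refcount(pp3)=1 -> write in place. 4 ppages; refcounts: pp0:1 pp1:1 pp2:1 pp3:1
Op 8: fork(P0) -> P2. 4 ppages; refcounts: pp0:1 pp1:1 pp2:2 pp3:2
P0: v1 -> pp3 = 110
P1: v1 -> pp1 = 18
P2: v1 -> pp3 = 110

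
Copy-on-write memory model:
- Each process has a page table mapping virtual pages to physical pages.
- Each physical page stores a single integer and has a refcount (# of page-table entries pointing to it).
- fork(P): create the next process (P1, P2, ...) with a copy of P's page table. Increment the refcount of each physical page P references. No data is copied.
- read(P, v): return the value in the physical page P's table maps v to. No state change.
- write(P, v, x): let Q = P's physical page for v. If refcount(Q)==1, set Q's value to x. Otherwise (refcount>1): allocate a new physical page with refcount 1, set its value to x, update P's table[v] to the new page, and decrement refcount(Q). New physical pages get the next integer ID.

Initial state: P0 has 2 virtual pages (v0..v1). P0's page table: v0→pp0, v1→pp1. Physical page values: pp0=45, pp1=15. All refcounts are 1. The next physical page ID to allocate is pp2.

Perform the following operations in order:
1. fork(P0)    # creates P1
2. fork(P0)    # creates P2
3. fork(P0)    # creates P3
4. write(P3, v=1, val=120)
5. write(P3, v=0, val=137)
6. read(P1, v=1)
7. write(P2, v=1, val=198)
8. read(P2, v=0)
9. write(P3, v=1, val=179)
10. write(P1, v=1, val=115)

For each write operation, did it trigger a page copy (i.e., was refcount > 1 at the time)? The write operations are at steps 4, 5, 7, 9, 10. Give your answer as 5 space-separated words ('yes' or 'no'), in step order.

Op 1: fork(P0) -> P1. 2 ppages; refcounts: pp0:2 pp1:2
Op 2: fork(P0) -> P2. 2 ppages; refcounts: pp0:3 pp1:3
Op 3: fork(P0) -> P3. 2 ppages; refcounts: pp0:4 pp1:4
Op 4: write(P3, v1, 120). refcount(pp1)=4>1 -> COPY to pp2. 3 ppages; refcounts: pp0:4 pp1:3 pp2:1
Op 5: write(P3, v0, 137). refcount(pp0)=4>1 -> COPY to pp3. 4 ppages; refcounts: pp0:3 pp1:3 pp2:1 pp3:1
Op 6: read(P1, v1) -> 15. No state change.
Op 7: write(P2, v1, 198). refcount(pp1)=3>1 -> COPY to pp4. 5 ppages; refcounts: pp0:3 pp1:2 pp2:1 pp3:1 pp4:1
Op 8: read(P2, v0) -> 45. No state change.
Op 9: write(P3, v1, 179). refcount(pp2)=1 -> write in place. 5 ppages; refcounts: pp0:3 pp1:2 pp2:1 pp3:1 pp4:1
Op 10: write(P1, v1, 115). refcount(pp1)=2>1 -> COPY to pp5. 6 ppages; refcounts: pp0:3 pp1:1 pp2:1 pp3:1 pp4:1 pp5:1

yes yes yes no yes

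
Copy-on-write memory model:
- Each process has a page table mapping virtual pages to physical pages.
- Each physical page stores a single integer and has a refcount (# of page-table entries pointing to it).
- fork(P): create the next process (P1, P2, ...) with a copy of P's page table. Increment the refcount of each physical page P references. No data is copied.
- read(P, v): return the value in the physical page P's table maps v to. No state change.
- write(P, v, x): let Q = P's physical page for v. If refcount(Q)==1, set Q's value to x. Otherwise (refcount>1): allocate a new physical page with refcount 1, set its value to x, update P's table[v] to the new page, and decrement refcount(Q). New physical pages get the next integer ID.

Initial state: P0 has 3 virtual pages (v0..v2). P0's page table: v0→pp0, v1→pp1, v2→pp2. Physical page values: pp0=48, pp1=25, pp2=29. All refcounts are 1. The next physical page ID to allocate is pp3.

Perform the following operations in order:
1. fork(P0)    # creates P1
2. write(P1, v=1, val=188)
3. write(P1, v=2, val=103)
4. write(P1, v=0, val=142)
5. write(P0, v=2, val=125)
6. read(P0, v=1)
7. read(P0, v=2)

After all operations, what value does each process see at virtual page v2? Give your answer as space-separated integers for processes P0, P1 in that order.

Answer: 125 103

Derivation:
Op 1: fork(P0) -> P1. 3 ppages; refcounts: pp0:2 pp1:2 pp2:2
Op 2: write(P1, v1, 188). refcount(pp1)=2>1 -> COPY to pp3. 4 ppages; refcounts: pp0:2 pp1:1 pp2:2 pp3:1
Op 3: write(P1, v2, 103). refcount(pp2)=2>1 -> COPY to pp4. 5 ppages; refcounts: pp0:2 pp1:1 pp2:1 pp3:1 pp4:1
Op 4: write(P1, v0, 142). refcount(pp0)=2>1 -> COPY to pp5. 6 ppages; refcounts: pp0:1 pp1:1 pp2:1 pp3:1 pp4:1 pp5:1
Op 5: write(P0, v2, 125). refcount(pp2)=1 -> write in place. 6 ppages; refcounts: pp0:1 pp1:1 pp2:1 pp3:1 pp4:1 pp5:1
Op 6: read(P0, v1) -> 25. No state change.
Op 7: read(P0, v2) -> 125. No state change.
P0: v2 -> pp2 = 125
P1: v2 -> pp4 = 103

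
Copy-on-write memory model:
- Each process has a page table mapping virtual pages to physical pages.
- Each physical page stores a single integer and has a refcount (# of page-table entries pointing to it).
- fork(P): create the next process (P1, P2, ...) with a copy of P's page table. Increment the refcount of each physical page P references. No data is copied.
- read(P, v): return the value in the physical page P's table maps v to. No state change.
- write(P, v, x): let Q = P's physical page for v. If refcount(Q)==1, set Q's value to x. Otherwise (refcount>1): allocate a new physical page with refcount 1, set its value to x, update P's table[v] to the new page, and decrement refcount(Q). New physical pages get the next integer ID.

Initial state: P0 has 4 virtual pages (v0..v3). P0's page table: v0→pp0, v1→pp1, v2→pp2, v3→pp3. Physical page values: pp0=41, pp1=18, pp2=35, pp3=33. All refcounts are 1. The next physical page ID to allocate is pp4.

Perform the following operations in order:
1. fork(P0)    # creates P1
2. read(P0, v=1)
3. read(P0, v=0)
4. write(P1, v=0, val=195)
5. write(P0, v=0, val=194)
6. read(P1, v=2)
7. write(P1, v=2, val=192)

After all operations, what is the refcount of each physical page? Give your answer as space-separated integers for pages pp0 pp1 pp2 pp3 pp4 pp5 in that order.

Op 1: fork(P0) -> P1. 4 ppages; refcounts: pp0:2 pp1:2 pp2:2 pp3:2
Op 2: read(P0, v1) -> 18. No state change.
Op 3: read(P0, v0) -> 41. No state change.
Op 4: write(P1, v0, 195). refcount(pp0)=2>1 -> COPY to pp4. 5 ppages; refcounts: pp0:1 pp1:2 pp2:2 pp3:2 pp4:1
Op 5: write(P0, v0, 194). refcount(pp0)=1 -> write in place. 5 ppages; refcounts: pp0:1 pp1:2 pp2:2 pp3:2 pp4:1
Op 6: read(P1, v2) -> 35. No state change.
Op 7: write(P1, v2, 192). refcount(pp2)=2>1 -> COPY to pp5. 6 ppages; refcounts: pp0:1 pp1:2 pp2:1 pp3:2 pp4:1 pp5:1

Answer: 1 2 1 2 1 1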